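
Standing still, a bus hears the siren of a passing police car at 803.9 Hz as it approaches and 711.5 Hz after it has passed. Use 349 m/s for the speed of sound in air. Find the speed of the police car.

21.3 m/s

f₁/f₂ = (v + v_s)/(v − v_s), so v_s = v · (f₁ − f₂)/(f₁ + f₂).
v_s = 349 × (803.9 − 711.5)/(803.9 + 711.5) = 349 × 92.4/1515.4 ≈ 21.3 m/s.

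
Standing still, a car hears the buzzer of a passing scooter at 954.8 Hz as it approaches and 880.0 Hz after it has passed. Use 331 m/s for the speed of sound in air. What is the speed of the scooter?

f₁/f₂ = (v + v_s)/(v − v_s), so v_s = v · (f₁ − f₂)/(f₁ + f₂).
v_s = 331 × (954.8 − 880.0)/(954.8 + 880.0) = 331 × 74.8/1834.8 ≈ 13.5 m/s.

13.5 m/s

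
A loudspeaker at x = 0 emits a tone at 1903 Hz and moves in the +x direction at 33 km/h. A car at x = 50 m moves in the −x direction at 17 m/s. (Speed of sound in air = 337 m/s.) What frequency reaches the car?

2055 Hz

33 km/h = 9.167 m/s.
The observer lies on the +x side, so the source is heading toward the observer and the observer is heading toward the source.
General Doppler shift: f' = f · (v + v_o)/(v − v_s).
f' = 1903 × (337 + 17)/(337 − 9.167) = 1903 × 354/327.83 ≈ 2055 Hz.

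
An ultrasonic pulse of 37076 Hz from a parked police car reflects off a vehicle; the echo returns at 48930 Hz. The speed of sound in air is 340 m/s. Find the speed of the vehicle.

47 m/s

Double Doppler shift off a moving reflector: f₂ = f₀ · (v + u)/(v − u) (u > 0 toward emitter).
Rearranging, u = v · (f₂ − f₀)/(f₂ + f₀) = 340 × 11854/86006 ≈ 47 m/s.
So the vehicle is moving at 47 m/s toward the emitter.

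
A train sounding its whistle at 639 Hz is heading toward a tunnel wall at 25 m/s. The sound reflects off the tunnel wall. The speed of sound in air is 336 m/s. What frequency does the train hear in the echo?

742 Hz

The tunnel wall receives the sound from a moving source: f₁ = f₀ · v/(v − v_e) = 639 × 336/311 ≈ 690 Hz.
On the return leg the train is a moving observer: f₂ = f₁ · (v + v_e)/v = 690 × 361/336 ≈ 742 Hz.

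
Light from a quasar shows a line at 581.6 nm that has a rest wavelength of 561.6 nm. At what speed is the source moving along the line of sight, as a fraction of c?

λ'/λ₀ = 1.0356 > 1 (redshift), so the source is receding.
λ'/λ₀ = √((1 + β)/(1 − β)) for a receding source ⇒ β = (r² − 1)/(r² + 1) with r = λ'/λ₀.
β = (1.0725 − 1)/(1.0725 + 1) ≈ 0.035.

0.035c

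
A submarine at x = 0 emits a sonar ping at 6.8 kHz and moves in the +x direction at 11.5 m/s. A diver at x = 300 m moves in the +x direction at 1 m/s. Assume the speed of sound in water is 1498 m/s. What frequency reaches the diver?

The observer lies on the +x side, so the source is heading toward the observer and the observer is heading away from the source.
With source approaching and observer receding, f' = f · (v − v_o)/(v − v_s).
f' = 6.8 × (1498 − 1)/(1498 − 11.5) = 6.8 × 1497/1486.5 ≈ 6.85 kHz.

6.85 kHz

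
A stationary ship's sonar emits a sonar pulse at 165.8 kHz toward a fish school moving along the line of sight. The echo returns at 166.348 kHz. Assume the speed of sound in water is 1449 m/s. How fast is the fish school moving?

2.39 m/s

Double Doppler shift off a moving reflector: f₂ = f₀ · (v + u)/(v − u) (u > 0 toward emitter).
Rearranging, u = v · (f₂ − f₀)/(f₂ + f₀) = 1449 × 0.548/332.148 ≈ 2.39 m/s.
So the fish school is moving at 2.39 m/s toward the emitter.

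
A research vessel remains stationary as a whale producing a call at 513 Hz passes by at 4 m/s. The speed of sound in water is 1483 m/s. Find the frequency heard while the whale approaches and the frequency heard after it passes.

Approaching: f₁ = f · v/(v − v_s) = 513 × 1483/1479 ≈ 514 Hz.
Receding: f₂ = f · v/(v + v_s) = 513 × 1483/1487 ≈ 512 Hz.

514 Hz approaching; 512 Hz receding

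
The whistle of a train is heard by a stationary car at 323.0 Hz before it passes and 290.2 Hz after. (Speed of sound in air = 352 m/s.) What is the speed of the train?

18.8 m/s

f₁/f₂ = (v + v_s)/(v − v_s), so v_s = v · (f₁ − f₂)/(f₁ + f₂).
v_s = 352 × (323.0 − 290.2)/(323.0 + 290.2) = 352 × 32.8/613.2 ≈ 18.8 m/s.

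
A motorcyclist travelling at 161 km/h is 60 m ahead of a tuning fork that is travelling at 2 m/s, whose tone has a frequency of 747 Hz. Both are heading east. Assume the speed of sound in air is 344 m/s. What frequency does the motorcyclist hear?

161 km/h = 44.72 m/s.
The motorcyclist is ahead, so the tuning fork is moving toward it while the motorcyclist is moving away from the tuning fork.
With source approaching and observer receding, f' = f · (v − v_o)/(v − v_s).
f' = 747 × (344 − 44.72)/(344 − 2) = 747 × 299.28/342 ≈ 654 Hz.

654 Hz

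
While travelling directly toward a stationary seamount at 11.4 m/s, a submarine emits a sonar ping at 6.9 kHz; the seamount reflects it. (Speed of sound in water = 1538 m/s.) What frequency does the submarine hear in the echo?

The seamount receives the sound from a moving source: f₁ = f₀ · v/(v − v_e) = 6.9 × 1538/1526.6 ≈ 6.95 kHz.
On the return leg the submarine is a moving observer: f₂ = f₁ · (v + v_e)/v = 6.95 × 1549.4/1538 ≈ 7.00 kHz.
Equivalently f₂ = f₀ · (v + v_e)/(v − v_e).

7.00 kHz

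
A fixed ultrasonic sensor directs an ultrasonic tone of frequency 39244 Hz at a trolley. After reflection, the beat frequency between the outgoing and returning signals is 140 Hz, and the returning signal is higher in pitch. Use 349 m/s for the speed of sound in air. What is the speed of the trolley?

0.62 m/s

Double Doppler shift off a moving reflector: f₂ = f₀ · (v + u)/(v − u) (u > 0 toward emitter).
Returning signal is higher, so f₂ = f₀ + Δf = 39244 + 140 = 39384 Hz.
Rearranging, u = v · (f₂ − f₀)/(f₂ + f₀) = 349 × 140/78628 ≈ 0.62 m/s.
So the trolley is moving at 0.62 m/s toward the emitter.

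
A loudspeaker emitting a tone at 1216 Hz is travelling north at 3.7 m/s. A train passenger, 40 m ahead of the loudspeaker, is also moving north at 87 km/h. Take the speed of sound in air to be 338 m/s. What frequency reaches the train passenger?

1142 Hz

87 km/h = 24.17 m/s.
The train passenger is ahead, so the loudspeaker is moving toward it while the train passenger is moving away from the loudspeaker.
Both move, so f' = f · (v − v_o)/(v − v_s).
f' = 1216 × (338 − 24.17)/(338 − 3.7) = 1216 × 313.83/334.3 ≈ 1142 Hz.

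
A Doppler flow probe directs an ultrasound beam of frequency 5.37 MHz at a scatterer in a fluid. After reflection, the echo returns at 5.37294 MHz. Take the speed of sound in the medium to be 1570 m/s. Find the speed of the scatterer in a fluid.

Double Doppler shift off a moving reflector: f₂ = f₀ · (v + u)/(v − u) (u > 0 toward emitter).
Rearranging, u = v · (f₂ − f₀)/(f₂ + f₀) = 1570 × 0.00294/10.74294 ≈ 0.43 m/s.
So the scatterer in a fluid is moving at 0.43 m/s toward the emitter.

0.43 m/s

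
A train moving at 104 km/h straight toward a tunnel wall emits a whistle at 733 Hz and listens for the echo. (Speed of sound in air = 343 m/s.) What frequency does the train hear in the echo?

104 km/h = 28.89 m/s.
The tunnel wall receives the sound from a moving source: f₁ = f₀ · v/(v − v_e) = 733 × 343/314.11 ≈ 800 Hz.
On the return leg the train is a moving observer: f₂ = f₁ · (v + v_e)/v = 800 × 371.89/343 ≈ 868 Hz.

868 Hz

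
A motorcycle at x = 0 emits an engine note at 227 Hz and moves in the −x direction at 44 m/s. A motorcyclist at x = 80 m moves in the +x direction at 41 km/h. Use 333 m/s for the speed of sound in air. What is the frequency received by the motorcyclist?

41 km/h = 11.39 m/s.
The observer lies on the +x side, so the source is heading away from the observer and the observer is heading away from the source.
General Doppler shift: f' = f · (v − v_o)/(v + v_s).
f' = 227 × (333 − 11.39)/(333 + 44) = 227 × 321.61/377 ≈ 194 Hz.

194 Hz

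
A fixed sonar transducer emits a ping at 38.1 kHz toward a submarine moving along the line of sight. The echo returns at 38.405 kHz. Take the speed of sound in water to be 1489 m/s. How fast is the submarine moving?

Double Doppler shift off a moving reflector: f₂ = f₀ · (v + u)/(v − u) (u > 0 toward emitter).
Rearranging, u = v · (f₂ − f₀)/(f₂ + f₀) = 1489 × 0.305/76.505 ≈ 5.9 m/s.
So the submarine is moving at 5.9 m/s toward the emitter.

5.9 m/s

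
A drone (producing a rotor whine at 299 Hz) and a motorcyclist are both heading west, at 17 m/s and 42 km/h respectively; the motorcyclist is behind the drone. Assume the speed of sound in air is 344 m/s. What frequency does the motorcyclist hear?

42 km/h = 11.67 m/s.
The motorcyclist is behind, so the drone is moving away from it while the motorcyclist is moving toward the drone.
With source receding and observer approaching, f' = f · (v + v_o)/(v + v_s).
f' = 299 × (344 + 11.67)/(344 + 17) = 299 × 355.67/361 ≈ 295 Hz.

295 Hz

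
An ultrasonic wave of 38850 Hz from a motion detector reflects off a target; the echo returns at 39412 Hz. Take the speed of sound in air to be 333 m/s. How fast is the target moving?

2.39 m/s

Double Doppler shift off a moving reflector: f₂ = f₀ · (v + u)/(v − u) (u > 0 toward emitter).
Rearranging, u = v · (f₂ − f₀)/(f₂ + f₀) = 333 × 562/78262 ≈ 2.39 m/s.
So the target is moving at 2.39 m/s toward the emitter.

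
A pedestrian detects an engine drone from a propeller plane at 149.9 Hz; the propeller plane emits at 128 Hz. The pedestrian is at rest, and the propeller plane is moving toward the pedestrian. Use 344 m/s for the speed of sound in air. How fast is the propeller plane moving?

f' = f · v/(v − v_s) ⇒ v_s = v · |1 − f/f'|.
v_s = 344 × |1 − 128/149.9| = 344 × 0.1461 ≈ 50 m/s.

50 m/s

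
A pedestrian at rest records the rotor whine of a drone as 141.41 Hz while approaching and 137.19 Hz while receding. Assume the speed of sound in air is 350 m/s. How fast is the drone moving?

5.3 m/s

f₁/f₂ = (v + v_s)/(v − v_s), so v_s = v · (f₁ − f₂)/(f₁ + f₂).
v_s = 350 × (141.41 − 137.19)/(141.41 + 137.19) = 350 × 4.22/278.60 ≈ 5.3 m/s.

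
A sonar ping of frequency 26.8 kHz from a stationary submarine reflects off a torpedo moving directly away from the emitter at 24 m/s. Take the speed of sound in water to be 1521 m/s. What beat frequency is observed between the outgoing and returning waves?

833 Hz

At the torpedo (a moving observer), f₁ = f₀ · (v − u)/v = 26.8 × 1497/1521 ≈ 26.377 kHz.
On reflection it acts as a source moving away from the stationary detector: f₂ = f₁ · v/(v + u) = 26.377 × 1521/1545 ≈ 25.967 kHz.
Beat frequency (with f₀ = 26800 Hz): |f₂ − f₀| = 2u·f₀/(v + u) = 2 × 24 × 26800/1545 ≈ 833 Hz.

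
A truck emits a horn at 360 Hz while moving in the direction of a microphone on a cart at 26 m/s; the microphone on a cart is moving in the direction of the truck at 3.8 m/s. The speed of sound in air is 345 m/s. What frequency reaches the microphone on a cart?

With source approaching and observer approaching, f' = f · (v + v_o)/(v − v_s).
f' = 360 × (345 + 3.8)/(345 − 26) = 360 × 348.8/319 ≈ 394 Hz.

394 Hz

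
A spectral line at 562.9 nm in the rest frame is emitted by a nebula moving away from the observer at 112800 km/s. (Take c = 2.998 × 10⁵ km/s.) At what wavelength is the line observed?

836.1 nm

β = v/c = 112800/299800 = 0.3763.
Relativistic Doppler for wavelength: λ' = λ₀ · √((1 + β)/(1 − β)).
λ' = 562.9 × √(1.3763/0.6237) = 562.9 × 1.48540 ≈ 836.1 nm.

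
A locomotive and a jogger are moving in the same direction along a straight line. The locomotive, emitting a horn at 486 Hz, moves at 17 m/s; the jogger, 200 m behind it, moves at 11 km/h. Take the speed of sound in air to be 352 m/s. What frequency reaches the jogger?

11 km/h = 3.056 m/s.
The jogger is behind, so the locomotive is moving away from it while the jogger is moving toward the locomotive.
Both move, so f' = f · (v + v_o)/(v + v_s).
f' = 486 × (352 + 3.056)/(352 + 17) = 486 × 355.06/369 ≈ 468 Hz.

468 Hz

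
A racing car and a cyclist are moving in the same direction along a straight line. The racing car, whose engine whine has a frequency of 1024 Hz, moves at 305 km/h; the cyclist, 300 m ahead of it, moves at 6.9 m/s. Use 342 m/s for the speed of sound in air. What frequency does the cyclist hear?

305 km/h = 84.72 m/s.
The cyclist is ahead, so the racing car is moving toward it while the cyclist is moving away from the racing car.
General Doppler shift: f' = f · (v − v_o)/(v − v_s).
f' = 1024 × (342 − 6.9)/(342 − 84.72) = 1024 × 335.1/257.28 ≈ 1334 Hz.

1334 Hz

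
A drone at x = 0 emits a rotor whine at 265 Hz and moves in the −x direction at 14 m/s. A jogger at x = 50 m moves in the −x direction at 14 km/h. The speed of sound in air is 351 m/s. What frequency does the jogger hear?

258 Hz

14 km/h = 3.889 m/s.
The observer lies on the +x side, so the source is heading away from the observer and the observer is heading toward the source.
With source receding and observer approaching, f' = f · (v + v_o)/(v + v_s).
f' = 265 × (351 + 3.889)/(351 + 14) = 265 × 354.89/365 ≈ 258 Hz.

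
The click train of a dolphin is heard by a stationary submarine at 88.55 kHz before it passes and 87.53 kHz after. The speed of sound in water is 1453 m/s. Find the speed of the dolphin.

f₁/f₂ = (v + v_s)/(v − v_s), so v_s = v · (f₁ − f₂)/(f₁ + f₂).
v_s = 1453 × (88.55 − 87.53)/(88.55 + 87.53) = 1453 × 1.02/176.08 ≈ 8.4 m/s.

8.4 m/s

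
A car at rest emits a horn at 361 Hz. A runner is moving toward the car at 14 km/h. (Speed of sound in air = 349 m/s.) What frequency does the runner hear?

14 km/h = 3.889 m/s.
Moving observer, stationary source: f' = f · (v + v_o)/v.
f' = 361 × (349 + 3.889)/349 = 361 × 352.89/349 ≈ 365 Hz.

365 Hz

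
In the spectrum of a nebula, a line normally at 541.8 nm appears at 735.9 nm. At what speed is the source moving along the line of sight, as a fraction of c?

0.297

λ'/λ₀ = 1.3583 > 1 (redshift), so the source is receding.
λ'/λ₀ = √((1 + β)/(1 − β)) for a receding source ⇒ β = (r² − 1)/(r² + 1) with r = λ'/λ₀.
β = (1.8448 − 1)/(1.8448 + 1) ≈ 0.297.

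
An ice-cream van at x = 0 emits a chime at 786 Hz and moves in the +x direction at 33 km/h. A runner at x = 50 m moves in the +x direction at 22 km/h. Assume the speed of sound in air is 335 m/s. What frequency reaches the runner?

793 Hz

33 km/h = 9.167 m/s; 22 km/h = 6.111 m/s.
The observer lies on the +x side, so the source is heading toward the observer and the observer is heading away from the source.
With source approaching and observer receding, f' = f · (v − v_o)/(v − v_s).
f' = 786 × (335 − 6.111)/(335 − 9.167) = 786 × 328.89/325.83 ≈ 793 Hz.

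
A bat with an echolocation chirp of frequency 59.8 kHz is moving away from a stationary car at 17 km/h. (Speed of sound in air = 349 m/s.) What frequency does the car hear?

59.0 kHz

17 km/h = 4.722 m/s.
Only the source moves, away from the listener, so f' = f · v/(v + v_s).
f' = 59.8 × 349/(349 + 4.722) = 59.8 × 349/353.7 ≈ 59.0 kHz.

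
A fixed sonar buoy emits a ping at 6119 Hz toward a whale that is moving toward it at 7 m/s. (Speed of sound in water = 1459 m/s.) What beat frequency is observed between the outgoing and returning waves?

At the whale (a moving observer), f₁ = f₀ · (v + u)/v = 6119 × 1466/1459 ≈ 6148.4 Hz.
The reflection then acts as a moving source: f₂ = f₁ · v/(v − u) ≈ 6178.0 Hz.
Beat frequency: |f₂ − f₀| = 2u·f₀/(v − u) = 2 × 7 × 6119/1452 ≈ 59.0 Hz.

59.0 Hz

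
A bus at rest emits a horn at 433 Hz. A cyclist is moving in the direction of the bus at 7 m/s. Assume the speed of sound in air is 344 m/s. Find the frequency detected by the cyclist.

442 Hz

Only the observer moves, toward the source, so f' = f · (v + v_o)/v.
f' = 433 × (344 + 7)/344 = 433 × 351/344 ≈ 442 Hz.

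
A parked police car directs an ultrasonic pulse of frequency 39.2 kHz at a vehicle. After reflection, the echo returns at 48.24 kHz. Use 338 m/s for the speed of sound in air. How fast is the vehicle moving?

Double Doppler shift off a moving reflector: f₂ = f₀ · (v + u)/(v − u) (u > 0 toward emitter).
Rearranging, u = v · (f₂ − f₀)/(f₂ + f₀) = 338 × 9.04/87.44 ≈ 35 m/s.
So the vehicle is moving at 35 m/s toward the emitter.

35 m/s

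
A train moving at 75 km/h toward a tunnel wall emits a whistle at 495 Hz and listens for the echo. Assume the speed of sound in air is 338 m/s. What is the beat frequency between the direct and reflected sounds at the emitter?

75 km/h = 20.83 m/s.
The tunnel wall receives the sound from a moving source: f₁ = f₀ · v/(v − v_e) = 495 × 338/317.17 ≈ 527.5 Hz.
On the return leg the train is a moving observer: f₂ = f₁ · (v + v_e)/v = 527.5 × 358.83/338 ≈ 560.0 Hz.
Beat against the emitted tone: |f₂ − f₀| = 2v_e·f₀/(v − v_e) = 2 × 20.83 × 495/317.17 ≈ 65 Hz.

65 Hz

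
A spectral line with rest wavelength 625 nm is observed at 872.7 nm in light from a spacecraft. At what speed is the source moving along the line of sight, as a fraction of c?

λ'/λ₀ = 1.3963 > 1 (redshift), so the source is receding.
λ'/λ₀ = √((1 + β)/(1 − β)) for a receding source ⇒ β = (r² − 1)/(r² + 1) with r = λ'/λ₀.
β = (1.9497 − 1)/(1.9497 + 1) ≈ 0.322.

0.322c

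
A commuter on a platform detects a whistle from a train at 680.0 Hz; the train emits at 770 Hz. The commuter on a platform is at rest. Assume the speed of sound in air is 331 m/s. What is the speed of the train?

44 m/s

f' < f, so the train is receding.
f' = f · v/(v + v_s) ⇒ v_s = v · |1 − f/f'|.
v_s = 331 × |1 − 770/680.0| = 331 × 0.1324 ≈ 44 m/s.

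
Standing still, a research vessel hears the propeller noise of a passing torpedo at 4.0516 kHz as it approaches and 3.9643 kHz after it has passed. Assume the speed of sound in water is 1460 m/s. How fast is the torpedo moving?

15.9 m/s

f₁/f₂ = (v + v_s)/(v − v_s), so v_s = v · (f₁ − f₂)/(f₁ + f₂).
v_s = 1460 × (4.0516 − 3.9643)/(4.0516 + 3.9643) = 1460 × 0.0873/8.0159 ≈ 15.9 m/s.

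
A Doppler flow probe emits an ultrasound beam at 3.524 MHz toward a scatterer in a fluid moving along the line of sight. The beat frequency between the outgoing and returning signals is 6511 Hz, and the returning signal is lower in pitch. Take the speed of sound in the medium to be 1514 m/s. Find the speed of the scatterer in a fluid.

1.40 m/s

Double Doppler shift off a moving reflector: f₂ = f₀ · (v + u)/(v − u) (u > 0 toward emitter).
Returning signal is lower, so f₂ = f₀ − Δf = 3524000 − 6511 = 3517489 Hz.
Rearranging, u = v · (f₂ − f₀)/(f₂ + f₀) = 1514 × -6511/7041489 ≈ -1.40 m/s.
So the scatterer in a fluid is moving at 1.40 m/s away from the emitter.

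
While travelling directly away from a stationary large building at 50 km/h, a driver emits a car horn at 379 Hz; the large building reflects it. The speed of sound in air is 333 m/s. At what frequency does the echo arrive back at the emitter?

349 Hz

50 km/h = 13.89 m/s.
The large building receives the sound from a moving source: f₁ = f₀ · v/(v + v_e) = 379 × 333/346.89 ≈ 364 Hz.
On the return leg the driver is a moving observer: f₂ = f₁ · (v − v_e)/v = 364 × 319.11/333 ≈ 349 Hz.
Equivalently f₂ = f₀ · (v − v_e)/(v + v_e).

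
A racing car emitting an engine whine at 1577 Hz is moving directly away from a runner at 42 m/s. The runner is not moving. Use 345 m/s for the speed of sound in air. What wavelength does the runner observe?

24.5 cm

With the source moving away from a stationary observer, f' = f · v/(v + v_s).
f' = 1577 × 345/(345 + 42) ≈ 1406 Hz.
λ' = v/f' = 345/1405.85 ≈ 24.5 cm.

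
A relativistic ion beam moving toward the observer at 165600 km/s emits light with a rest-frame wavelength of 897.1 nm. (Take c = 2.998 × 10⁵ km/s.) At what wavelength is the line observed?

481.7 nm

β = v/c = 165600/299800 = 0.5524.
Relativistic Doppler for wavelength: λ' = λ₀ · √((1 − β)/(1 + β)).
λ' = 897.1 × √(0.4476/1.5524) = 897.1 × 0.53699 ≈ 481.7 nm.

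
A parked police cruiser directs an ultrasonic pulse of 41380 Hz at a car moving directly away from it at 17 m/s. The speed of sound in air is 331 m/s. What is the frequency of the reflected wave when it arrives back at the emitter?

37337 Hz

The car first receives the wave as a moving observer: f₁ = f₀ · (v − u)/v = 41380 × (331 − 17)/331 ≈ 39255 Hz.
The reflection then acts as a moving source: f₂ = f₁ · v/(v + u) ≈ 37337 Hz.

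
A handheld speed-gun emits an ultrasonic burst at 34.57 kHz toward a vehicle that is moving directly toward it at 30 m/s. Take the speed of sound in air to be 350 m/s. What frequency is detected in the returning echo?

41.1 kHz

At the vehicle (a moving observer), f₁ = f₀ · (v + u)/v = 34.57 × 380/350 ≈ 37.5 kHz.
The reflection then acts as a moving source: f₂ = f₁ · v/(v − u) ≈ 41.1 kHz.
Equivalently f₂ = f₀ · (v + u)/(v − u).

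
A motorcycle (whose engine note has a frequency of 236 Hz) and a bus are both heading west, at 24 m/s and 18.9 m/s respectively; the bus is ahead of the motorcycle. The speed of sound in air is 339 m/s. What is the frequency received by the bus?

240 Hz

The bus is ahead, so the motorcycle is moving toward it while the bus is moving away from the motorcycle.
With source approaching and observer receding, f' = f · (v − v_o)/(v − v_s).
f' = 236 × (339 − 18.9)/(339 − 24) = 236 × 320.1/315 ≈ 240 Hz.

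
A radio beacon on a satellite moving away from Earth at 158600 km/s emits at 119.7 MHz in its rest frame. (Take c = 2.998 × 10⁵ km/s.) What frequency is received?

β = v/c = 158600/299800 = 0.5290.
Relativistic Doppler for frequency: f' = f₀ · √((1 − β)/(1 + β)).
f' = 119.7 × √(0.4710/1.5290) = 119.7 × 0.55500 ≈ 66.4 MHz.

66.4 MHz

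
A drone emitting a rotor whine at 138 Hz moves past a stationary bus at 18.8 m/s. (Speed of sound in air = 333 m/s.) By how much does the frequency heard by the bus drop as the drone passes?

Approaching: f₁ = f · v/(v − v_s) = 138 × 333/314.2 ≈ 146.3 Hz.
Receding: f₂ = f · v/(v + v_s) = 138 × 333/351.8 ≈ 130.6 Hz.
Drop: f₁ − f₂ = 2f·v·v_s/(v² − v_s²) = 2 × 138 × 333 × 18.8/(333² − 18.8²) ≈ 15.6 Hz.

15.6 Hz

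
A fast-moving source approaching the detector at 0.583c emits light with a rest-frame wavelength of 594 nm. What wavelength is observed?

304.9 nm

Relativistic Doppler for wavelength: λ' = λ₀ · √((1 − β)/(1 + β)).
λ' = 594 × √(0.4170/1.5830) = 594 × 0.51325 ≈ 304.9 nm.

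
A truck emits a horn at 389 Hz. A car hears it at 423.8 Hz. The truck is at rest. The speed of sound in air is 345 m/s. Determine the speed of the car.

31 m/s

f' > f, so the car is approaching.
f' = f · (v + v_o)/v ⇒ v_o = v · |f'/f − 1|.
v_o = 345 × |423.8/389 − 1| = 345 × 0.08946 ≈ 31 m/s.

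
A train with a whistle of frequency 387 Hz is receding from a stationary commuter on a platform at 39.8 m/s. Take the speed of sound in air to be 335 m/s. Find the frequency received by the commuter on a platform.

Moving source, stationary observer: f' = f · v/(v + v_s) since the source is receding.
f' = 387 × 335/(335 + 39.8) = 387 × 335/374.8 ≈ 346 Hz.

346 Hz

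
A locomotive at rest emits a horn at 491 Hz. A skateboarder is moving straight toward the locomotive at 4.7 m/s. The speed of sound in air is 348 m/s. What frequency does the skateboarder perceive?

Only the observer moves, toward the source, so f' = f · (v + v_o)/v.
f' = 491 × (348 + 4.7)/348 = 491 × 352.7/348 ≈ 498 Hz.

498 Hz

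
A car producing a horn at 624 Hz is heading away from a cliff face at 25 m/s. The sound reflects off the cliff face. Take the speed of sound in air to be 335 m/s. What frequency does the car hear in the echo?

537 Hz

The cliff face receives the sound from a moving source: f₁ = f₀ · v/(v + v_e) = 624 × 335/360 ≈ 581 Hz.
On the return leg the car is a moving observer: f₂ = f₁ · (v − v_e)/v = 581 × 310/335 ≈ 537 Hz.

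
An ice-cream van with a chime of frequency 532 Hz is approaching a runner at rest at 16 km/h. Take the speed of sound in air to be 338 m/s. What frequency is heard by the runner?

16 km/h = 4.444 m/s.
Only the source moves, toward the listener, so f' = f · v/(v − v_s).
f' = 532 × 338/(338 − 4.444) = 532 × 338/333.6 ≈ 539 Hz.

539 Hz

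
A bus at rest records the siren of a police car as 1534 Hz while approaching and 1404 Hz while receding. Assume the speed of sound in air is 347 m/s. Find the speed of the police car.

f₁/f₂ = (v + v_s)/(v − v_s), so v_s = v · (f₁ − f₂)/(f₁ + f₂).
v_s = 347 × (1534 − 1404)/(1534 + 1404) = 347 × 130/2938 ≈ 15.4 m/s.

15.4 m/s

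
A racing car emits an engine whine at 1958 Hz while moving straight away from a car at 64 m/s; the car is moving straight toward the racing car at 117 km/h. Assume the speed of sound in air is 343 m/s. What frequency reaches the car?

117 km/h = 32.5 m/s.
General Doppler shift: f' = f · (v + v_o)/(v + v_s).
f' = 1958 × (343 + 32.5)/(343 + 64) = 1958 × 375.5/407 ≈ 1806 Hz.

1806 Hz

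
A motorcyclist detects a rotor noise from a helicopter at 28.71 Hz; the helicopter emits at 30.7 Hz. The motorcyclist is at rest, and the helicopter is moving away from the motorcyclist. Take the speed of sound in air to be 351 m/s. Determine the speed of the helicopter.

24.3 m/s

f' = f · v/(v + v_s) ⇒ v_s = v · |1 − f/f'|.
v_s = 351 × |1 − 30.7/28.71| = 351 × 0.06931 ≈ 24.3 m/s.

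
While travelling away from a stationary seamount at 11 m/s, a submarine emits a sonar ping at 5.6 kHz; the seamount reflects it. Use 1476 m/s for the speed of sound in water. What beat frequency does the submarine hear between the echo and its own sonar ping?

83 Hz

The seamount receives the sound from a moving source: f₁ = f₀ · v/(v + v_e) = 5.6 × 1476/1487 ≈ 5.5586 kHz.
On the return leg the submarine is a moving observer: f₂ = f₁ · (v − v_e)/v = 5.5586 × 1465/1476 ≈ 5.5171 kHz.
Equivalently f₂ = f₀ · (v − v_e)/(v + v_e).
Beat against the emitted tone (with f₀ = 5600 Hz): |f₂ − f₀| = 2v_e·f₀/(v + v_e) = 2 × 11 × 5600/1487 ≈ 83 Hz.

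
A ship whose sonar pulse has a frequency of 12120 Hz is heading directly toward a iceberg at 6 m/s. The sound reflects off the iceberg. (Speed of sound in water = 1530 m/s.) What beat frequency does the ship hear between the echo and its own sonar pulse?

95 Hz

The iceberg receives the sound from a moving source: f₁ = f₀ · v/(v − v_e) = 12120 × 1530/1524 ≈ 12167.7 Hz.
On the return leg the ship is a moving observer: f₂ = f₁ · (v + v_e)/v = 12167.7 × 1536/1530 ≈ 12215.4 Hz.
Beat against the emitted tone: |f₂ − f₀| = 2v_e·f₀/(v − v_e) = 2 × 6 × 12120/1524 ≈ 95 Hz.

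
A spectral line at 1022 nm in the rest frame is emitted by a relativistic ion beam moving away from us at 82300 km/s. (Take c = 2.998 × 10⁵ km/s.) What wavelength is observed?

β = v/c = 82300/299800 = 0.2745.
Relativistic Doppler for wavelength: λ' = λ₀ · √((1 + β)/(1 − β)).
λ' = 1022 × √(1.2745/0.7255) = 1022 × 1.32544 ≈ 1354.6 nm.

1354.6 nm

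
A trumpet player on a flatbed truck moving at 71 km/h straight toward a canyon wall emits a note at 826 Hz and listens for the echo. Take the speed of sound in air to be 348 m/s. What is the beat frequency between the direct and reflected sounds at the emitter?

99 Hz

71 km/h = 19.72 m/s.
The canyon wall receives the sound from a moving source: f₁ = f₀ · v/(v − v_e) = 826 × 348/328.28 ≈ 875.6 Hz.
On the return leg the trumpet player on a flatbed truck is a moving observer: f₂ = f₁ · (v + v_e)/v = 875.6 × 367.72/348 ≈ 925.2 Hz.
Equivalently f₂ = f₀ · (v + v_e)/(v − v_e).
Beat against the emitted tone: |f₂ − f₀| = 2v_e·f₀/(v − v_e) = 2 × 19.72 × 826/328.28 ≈ 99 Hz.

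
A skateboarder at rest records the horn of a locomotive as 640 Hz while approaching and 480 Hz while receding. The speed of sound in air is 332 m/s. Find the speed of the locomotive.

f₁/f₂ = (v + v_s)/(v − v_s), so v_s = v · (f₁ − f₂)/(f₁ + f₂).
v_s = 332 × (640 − 480)/(640 + 480) = 332 × 160/1120 ≈ 47 m/s.

47 m/s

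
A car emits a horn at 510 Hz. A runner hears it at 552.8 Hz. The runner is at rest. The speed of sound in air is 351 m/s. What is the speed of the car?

f' > f, so the car is approaching.
f' = f · v/(v − v_s) ⇒ v_s = v · |1 − f/f'|.
v_s = 351 × |1 − 510/552.8| = 351 × 0.07742 ≈ 27 m/s.

27 m/s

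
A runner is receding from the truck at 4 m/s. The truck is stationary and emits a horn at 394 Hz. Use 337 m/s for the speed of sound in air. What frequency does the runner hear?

Only the observer moves, away from the source, so f' = f · (v − v_o)/v.
f' = 394 × (337 − 4)/337 = 394 × 333/337 ≈ 389 Hz.

389 Hz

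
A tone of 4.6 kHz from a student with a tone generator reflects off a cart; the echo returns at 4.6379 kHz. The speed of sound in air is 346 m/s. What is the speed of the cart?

Double Doppler shift off a moving reflector: f₂ = f₀ · (v + u)/(v − u) (u > 0 toward emitter).
Rearranging, u = v · (f₂ − f₀)/(f₂ + f₀) = 346 × 0.0379/9.2379 ≈ 1.42 m/s.
So the cart is moving at 1.42 m/s toward the emitter.

1.42 m/s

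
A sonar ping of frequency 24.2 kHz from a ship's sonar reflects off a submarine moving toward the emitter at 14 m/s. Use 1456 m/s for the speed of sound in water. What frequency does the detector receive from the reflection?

At the submarine (a moving observer), f₁ = f₀ · (v + u)/v = 24.2 × 1470/1456 ≈ 24.4 kHz.
The reflection then acts as a moving source: f₂ = f₁ · v/(v − u) ≈ 24.7 kHz.
Equivalently f₂ = f₀ · (v + u)/(v − u).

24.7 kHz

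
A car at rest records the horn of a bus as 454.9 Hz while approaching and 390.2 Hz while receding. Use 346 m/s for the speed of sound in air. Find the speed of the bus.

f₁/f₂ = (v + v_s)/(v − v_s), so v_s = v · (f₁ − f₂)/(f₁ + f₂).
v_s = 346 × (454.9 − 390.2)/(454.9 + 390.2) = 346 × 64.7/845.1 ≈ 26 m/s.

26 m/s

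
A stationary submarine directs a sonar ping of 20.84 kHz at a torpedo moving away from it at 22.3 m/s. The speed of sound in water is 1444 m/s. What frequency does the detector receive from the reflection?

20.2 kHz

At the torpedo (a moving observer), f₁ = f₀ · (v − u)/v = 20.84 × 1421.7/1444 ≈ 20.5 kHz.
On reflection it acts as a source moving away from the stationary detector: f₂ = f₁ · v/(v + u) = 20.5 × 1444/1466.3 ≈ 20.2 kHz.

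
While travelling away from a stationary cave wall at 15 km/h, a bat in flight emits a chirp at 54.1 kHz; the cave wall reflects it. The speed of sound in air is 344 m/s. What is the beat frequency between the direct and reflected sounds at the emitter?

15 km/h = 4.167 m/s.
The cave wall receives the sound from a moving source: f₁ = f₀ · v/(v + v_e) = 54.1 × 344/348.17 ≈ 53.453 kHz.
On the return leg the bat in flight is a moving observer: f₂ = f₁ · (v − v_e)/v = 53.453 × 339.83/344 ≈ 52.805 kHz.
Equivalently f₂ = f₀ · (v − v_e)/(v + v_e).
Beat against the emitted tone (with f₀ = 54100 Hz): |f₂ − f₀| = 2v_e·f₀/(v + v_e) = 2 × 4.167 × 54100/348.17 ≈ 1295 Hz.

1295 Hz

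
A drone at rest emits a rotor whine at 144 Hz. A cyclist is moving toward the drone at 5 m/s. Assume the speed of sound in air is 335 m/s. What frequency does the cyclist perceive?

146 Hz

Moving observer, stationary source: f' = f · (v + v_o)/v.
f' = 144 × (335 + 5)/335 = 144 × 340/335 ≈ 146 Hz.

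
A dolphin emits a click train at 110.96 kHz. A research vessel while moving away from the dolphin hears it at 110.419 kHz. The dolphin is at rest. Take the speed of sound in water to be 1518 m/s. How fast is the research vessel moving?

f' = f · (v − v_o)/v ⇒ v_o = v · |f'/f − 1|.
v_o = 1518 × |110.419/110.96 − 1| = 1518 × 0.004876 ≈ 7.4 m/s.

7.4 m/s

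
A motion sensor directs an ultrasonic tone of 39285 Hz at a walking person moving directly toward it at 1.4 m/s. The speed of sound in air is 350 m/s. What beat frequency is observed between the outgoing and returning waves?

316 Hz

The walking person first receives the wave as a moving observer: f₁ = f₀ · (v + u)/v = 39285 × (350 + 1.4)/350 ≈ 39442 Hz.
The reflection then acts as a moving source: f₂ = f₁ · v/(v − u) ≈ 39601 Hz.
Equivalently f₂ = f₀ · (v + u)/(v − u).
Beat frequency: |f₂ − f₀| = 2u·f₀/(v − u) = 2 × 1.4 × 39285/348.6 ≈ 316 Hz.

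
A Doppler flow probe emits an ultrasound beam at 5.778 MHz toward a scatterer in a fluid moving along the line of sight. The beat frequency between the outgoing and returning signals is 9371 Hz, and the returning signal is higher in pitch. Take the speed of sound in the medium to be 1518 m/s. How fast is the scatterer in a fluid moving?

Double Doppler shift off a moving reflector: f₂ = f₀ · (v + u)/(v − u) (u > 0 toward emitter).
Returning signal is higher, so f₂ = f₀ + Δf = 5778000 + 9371 = 5787371 Hz.
Rearranging, u = v · (f₂ − f₀)/(f₂ + f₀) = 1518 × 9371/11565371 ≈ 1.23 m/s.
So the scatterer in a fluid is moving at 1.23 m/s toward the emitter.

1.23 m/s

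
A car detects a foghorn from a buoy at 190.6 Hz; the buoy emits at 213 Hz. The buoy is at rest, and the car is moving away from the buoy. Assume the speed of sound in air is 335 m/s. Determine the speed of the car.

f' = f · (v − v_o)/v ⇒ v_o = v · |f'/f − 1|.
v_o = 335 × |190.6/213 − 1| = 335 × 0.1052 ≈ 35 m/s.

35 m/s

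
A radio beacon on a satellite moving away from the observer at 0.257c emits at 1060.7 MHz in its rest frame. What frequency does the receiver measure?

Relativistic Doppler for frequency: f' = f₀ · √((1 − β)/(1 + β)).
f' = 1060.7 × √(0.7430/1.2570) = 1060.7 × 0.76882 ≈ 815.5 MHz.

815.5 MHz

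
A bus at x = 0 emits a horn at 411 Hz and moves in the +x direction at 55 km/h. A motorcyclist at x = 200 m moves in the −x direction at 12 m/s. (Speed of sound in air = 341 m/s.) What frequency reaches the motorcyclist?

445 Hz

55 km/h = 15.28 m/s.
The observer lies on the +x side, so the source is heading toward the observer and the observer is heading toward the source.
With source approaching and observer approaching, f' = f · (v + v_o)/(v − v_s).
f' = 411 × (341 + 12)/(341 − 15.28) = 411 × 353/325.72 ≈ 445 Hz.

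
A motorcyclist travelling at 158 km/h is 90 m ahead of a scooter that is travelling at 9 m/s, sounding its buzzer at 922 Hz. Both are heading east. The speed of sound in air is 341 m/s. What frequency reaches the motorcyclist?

825 Hz

158 km/h = 43.89 m/s.
The motorcyclist is ahead, so the scooter is moving toward it while the motorcyclist is moving away from the scooter.
With source approaching and observer receding, f' = f · (v − v_o)/(v − v_s).
f' = 922 × (341 − 43.89)/(341 − 9) = 922 × 297.11/332 ≈ 825 Hz.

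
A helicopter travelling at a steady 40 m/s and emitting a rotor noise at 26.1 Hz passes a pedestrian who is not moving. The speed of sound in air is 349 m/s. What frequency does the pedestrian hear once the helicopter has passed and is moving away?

23.4 Hz

Receding: f₂ = f · v/(v + v_s) = 26.1 × 349/389 ≈ 23.4 Hz.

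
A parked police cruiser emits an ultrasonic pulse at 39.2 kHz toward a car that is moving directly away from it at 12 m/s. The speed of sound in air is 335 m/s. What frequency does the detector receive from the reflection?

The car first receives the wave as a moving observer: f₁ = f₀ · (v − u)/v = 39.2 × (335 − 12)/335 ≈ 37.8 kHz.
On reflection it acts as a source moving away from the stationary detector: f₂ = f₁ · v/(v + u) = 37.8 × 335/347 ≈ 36.5 kHz.

36.5 kHz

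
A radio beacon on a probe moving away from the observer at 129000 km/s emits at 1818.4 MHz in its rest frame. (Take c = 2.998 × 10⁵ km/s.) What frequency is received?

1147.6 MHz

β = v/c = 129000/299800 = 0.4303.
Relativistic Doppler for frequency: f' = f₀ · √((1 − β)/(1 + β)).
f' = 1818.4 × √(0.5697/1.4303) = 1818.4 × 0.63113 ≈ 1147.6 MHz.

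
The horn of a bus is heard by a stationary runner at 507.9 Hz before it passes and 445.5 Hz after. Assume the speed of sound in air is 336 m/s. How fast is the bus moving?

f₁/f₂ = (v + v_s)/(v − v_s), so v_s = v · (f₁ − f₂)/(f₁ + f₂).
v_s = 336 × (507.9 − 445.5)/(507.9 + 445.5) = 336 × 62.4/953.4 ≈ 22.0 m/s.

22.0 m/s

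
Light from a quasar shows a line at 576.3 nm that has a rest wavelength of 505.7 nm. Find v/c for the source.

0.130c

λ'/λ₀ = 1.1396 > 1 (redshift), so the source is receding.
λ'/λ₀ = √((1 + β)/(1 − β)) for a receding source ⇒ β = (r² − 1)/(r² + 1) with r = λ'/λ₀.
β = (1.2987 − 1)/(1.2987 + 1) ≈ 0.130.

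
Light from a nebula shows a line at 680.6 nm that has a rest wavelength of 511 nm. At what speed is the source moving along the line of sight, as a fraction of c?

λ'/λ₀ = 1.3319 > 1 (redshift), so the source is receding.
λ'/λ₀ = √((1 + β)/(1 − β)) for a receding source ⇒ β = (r² − 1)/(r² + 1) with r = λ'/λ₀.
β = (1.7740 − 1)/(1.7740 + 1) ≈ 0.279.

0.279c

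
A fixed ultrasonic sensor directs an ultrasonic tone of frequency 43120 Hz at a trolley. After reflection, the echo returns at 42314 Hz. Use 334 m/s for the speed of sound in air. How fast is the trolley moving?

3.2 m/s

Double Doppler shift off a moving reflector: f₂ = f₀ · (v + u)/(v − u) (u > 0 toward emitter).
Rearranging, u = v · (f₂ − f₀)/(f₂ + f₀) = 334 × -806/85434 ≈ -3.2 m/s.
So the trolley is moving at 3.2 m/s away from the emitter.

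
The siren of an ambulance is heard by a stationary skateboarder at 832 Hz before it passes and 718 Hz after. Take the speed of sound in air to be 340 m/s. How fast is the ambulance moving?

25 m/s

f₁/f₂ = (v + v_s)/(v − v_s), so v_s = v · (f₁ − f₂)/(f₁ + f₂).
v_s = 340 × (832 − 718)/(832 + 718) = 340 × 114/1550 ≈ 25 m/s.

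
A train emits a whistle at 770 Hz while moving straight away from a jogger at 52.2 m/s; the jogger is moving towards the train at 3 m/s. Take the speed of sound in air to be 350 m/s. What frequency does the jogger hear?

676 Hz

With source receding and observer approaching, f' = f · (v + v_o)/(v + v_s).
f' = 770 × (350 + 3)/(350 + 52.2) = 770 × 353/402.2 ≈ 676 Hz.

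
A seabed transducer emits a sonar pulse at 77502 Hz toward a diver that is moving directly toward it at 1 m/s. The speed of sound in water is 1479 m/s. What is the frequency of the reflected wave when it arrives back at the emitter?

At the diver (a moving observer), f₁ = f₀ · (v + u)/v = 77502 × 1480/1479 ≈ 77554 Hz.
On reflection it acts as a source moving toward the stationary detector: f₂ = f₁ · v/(v − u) = 77554 × 1479/1478 ≈ 77607 Hz.

77607 Hz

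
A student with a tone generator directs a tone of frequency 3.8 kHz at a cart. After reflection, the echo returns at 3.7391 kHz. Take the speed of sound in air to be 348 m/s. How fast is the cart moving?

2.81 m/s

Double Doppler shift off a moving reflector: f₂ = f₀ · (v + u)/(v − u) (u > 0 toward emitter).
Rearranging, u = v · (f₂ − f₀)/(f₂ + f₀) = 348 × -0.0609/7.5391 ≈ -2.81 m/s.
So the cart is moving at 2.81 m/s away from the emitter.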